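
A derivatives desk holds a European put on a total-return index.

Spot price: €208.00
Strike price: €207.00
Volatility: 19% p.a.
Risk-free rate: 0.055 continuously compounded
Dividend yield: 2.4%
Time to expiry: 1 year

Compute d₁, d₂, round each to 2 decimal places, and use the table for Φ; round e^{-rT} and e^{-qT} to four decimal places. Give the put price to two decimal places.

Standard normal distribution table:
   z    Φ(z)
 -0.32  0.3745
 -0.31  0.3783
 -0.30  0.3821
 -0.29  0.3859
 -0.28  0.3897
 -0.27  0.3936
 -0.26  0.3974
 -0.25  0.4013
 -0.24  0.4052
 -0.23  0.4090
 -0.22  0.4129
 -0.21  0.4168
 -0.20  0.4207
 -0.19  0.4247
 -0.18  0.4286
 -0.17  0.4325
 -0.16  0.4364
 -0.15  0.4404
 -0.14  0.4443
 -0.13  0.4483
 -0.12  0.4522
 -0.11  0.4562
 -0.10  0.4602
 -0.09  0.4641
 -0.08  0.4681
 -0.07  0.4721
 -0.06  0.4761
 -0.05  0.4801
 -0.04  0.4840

T = 1;  σ√T = 0.1900
d₁ = [ln(208/207) + (0.055 − 0.024 + ½·0.19²)·1] / (σ√T) = (0.0048 + 0.0490) / 0.1900 = 0.2835 → 0.28
d₂ = 0.2835 − 0.1900 = 0.0935 → 0.09
exp(−qT) = exp(−0.024·1) = 0.9763;  exp(−rT) = exp(−0.055·1) = 0.9465
N(−d₂) = N(-0.09) = 0.4641;  N(−d₁) = N(-0.28) = 0.3897
P = 207·0.9465·0.4641 − 208·0.9763·0.3897 = 90.9290 − 79.1365 = 11.7925

€11.79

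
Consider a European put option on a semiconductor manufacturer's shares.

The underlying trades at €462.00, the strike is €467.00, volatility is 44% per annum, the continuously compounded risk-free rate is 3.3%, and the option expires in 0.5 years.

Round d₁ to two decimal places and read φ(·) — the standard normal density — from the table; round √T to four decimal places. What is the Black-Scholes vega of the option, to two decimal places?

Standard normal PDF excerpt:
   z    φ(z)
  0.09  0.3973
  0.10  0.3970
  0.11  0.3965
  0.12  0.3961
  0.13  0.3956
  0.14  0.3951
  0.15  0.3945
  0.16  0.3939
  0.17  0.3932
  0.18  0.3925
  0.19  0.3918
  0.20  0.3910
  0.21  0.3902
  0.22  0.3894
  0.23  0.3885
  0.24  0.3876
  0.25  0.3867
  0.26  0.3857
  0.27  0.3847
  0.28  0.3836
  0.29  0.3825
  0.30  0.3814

128.45

σ√T = 0.44·√0.5 = 0.3111
d₁ = [ln(462/467) + (0.033 + ½·0.44²)·0.5] / (σ√T) = (-0.0108 + 0.0649) / 0.3111 = 0.1740 ≈ 0.17
√T = √0.5 = 0.7071
φ(d₁) = φ(0.17) = 0.3932
vega = S·φ(d₁)·√T = 462·0.3932·0.7071 = 128.4507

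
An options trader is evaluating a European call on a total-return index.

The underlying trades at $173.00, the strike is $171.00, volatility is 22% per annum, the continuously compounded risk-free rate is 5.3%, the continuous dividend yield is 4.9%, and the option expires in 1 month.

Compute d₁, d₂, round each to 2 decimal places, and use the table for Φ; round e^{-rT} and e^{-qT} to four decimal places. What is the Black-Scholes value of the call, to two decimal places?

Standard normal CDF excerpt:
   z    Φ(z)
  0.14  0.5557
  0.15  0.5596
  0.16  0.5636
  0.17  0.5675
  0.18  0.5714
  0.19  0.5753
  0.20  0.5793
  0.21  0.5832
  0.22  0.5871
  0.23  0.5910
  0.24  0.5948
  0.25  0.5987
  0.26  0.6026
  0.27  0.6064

$5.20

T = 0.08333;  σ√T = 0.0635
d₁ = [ln(173/171) + (0.053 − 0.049 + 0.22²/2)·0.08333] / 0.0635 = [0.0116 + 0.0023] / 0.0635 = 0.2201 ≈ 0.22
d₂ = d₁ − σ√T = 0.2201 − 0.0635 = 0.1566 ≈ 0.16
exp(−qT) = exp(−0.049·0.08333) = 0.9959;  exp(−rT) = exp(−0.053·0.08333) = 0.9956
N(d₁) = N(0.22) = 0.5871;  N(d₂) = N(0.16) = 0.5636
C = 173·0.9959·0.5871 − 171·0.9956·0.5636 = 101.1519 − 95.9515 = 5.2003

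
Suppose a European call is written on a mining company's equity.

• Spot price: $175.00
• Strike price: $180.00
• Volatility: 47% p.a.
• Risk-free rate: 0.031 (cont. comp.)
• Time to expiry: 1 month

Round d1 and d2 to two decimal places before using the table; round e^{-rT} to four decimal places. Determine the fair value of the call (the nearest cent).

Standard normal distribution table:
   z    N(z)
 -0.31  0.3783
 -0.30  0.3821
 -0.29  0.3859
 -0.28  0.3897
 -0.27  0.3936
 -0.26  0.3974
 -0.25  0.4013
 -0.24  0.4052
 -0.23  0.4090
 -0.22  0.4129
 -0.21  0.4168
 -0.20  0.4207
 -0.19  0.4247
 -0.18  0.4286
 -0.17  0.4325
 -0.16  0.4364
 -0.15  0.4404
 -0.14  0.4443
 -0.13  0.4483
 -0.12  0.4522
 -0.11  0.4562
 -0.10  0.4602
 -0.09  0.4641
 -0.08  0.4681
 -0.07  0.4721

$7.79

σ√T = 0.47 × 0.2887 = 0.1357
d₁ = [ln(175/180) + (0.031 + 0.47²/2)·0.08333] / 0.1357 = [-0.0282 + 0.0118] / 0.1357 = -0.1208 ≈ -0.12
d₂ = d₁ − σ√T = -0.1208 − 0.1357 = -0.2564 ≈ -0.26
e^(−rT) = e^(−0.031·0.08333) = 0.9974
C = 175·N(-0.12) − 180·0.9974·N(-0.26) = 175·0.4522 − 180·0.9974·0.3974 = 79.1350 − 71.3460 = 7.7890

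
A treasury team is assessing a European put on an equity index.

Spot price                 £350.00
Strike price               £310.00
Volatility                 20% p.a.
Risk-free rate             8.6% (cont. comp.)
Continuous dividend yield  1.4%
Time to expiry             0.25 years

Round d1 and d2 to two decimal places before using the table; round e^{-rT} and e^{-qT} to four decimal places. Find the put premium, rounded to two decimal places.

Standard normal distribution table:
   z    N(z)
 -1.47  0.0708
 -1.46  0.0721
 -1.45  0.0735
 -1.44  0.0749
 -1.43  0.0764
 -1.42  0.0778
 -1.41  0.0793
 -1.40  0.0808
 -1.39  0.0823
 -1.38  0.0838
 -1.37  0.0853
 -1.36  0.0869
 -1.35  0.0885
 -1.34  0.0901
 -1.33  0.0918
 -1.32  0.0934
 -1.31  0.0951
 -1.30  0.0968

£1.21

σ√T = 0.2 × 0.5000 = 0.1000
d₁ = [ln(350/310) + (0.086 − 0.014 + 0.2²/2)·0.25] / 0.1000 = [0.1214 + 0.0230] / 0.1000 = 1.4436 → 1.44
d₂ = d₁ − σ√T = 1.4436 − 0.1000 = 1.3436 → 1.34
e^(−qT) = e^(−0.014·0.25) = 0.9965;  e^(−rT) = e^(−0.086·0.25) = 0.9787
N(−d₂) = N(-1.34) = 0.0901;  N(−d₁) = N(-1.44) = 0.0749
P = 310·0.9787·0.0901 − 350·0.9965·0.0749 = 27.3361 − 26.1232 = 1.2128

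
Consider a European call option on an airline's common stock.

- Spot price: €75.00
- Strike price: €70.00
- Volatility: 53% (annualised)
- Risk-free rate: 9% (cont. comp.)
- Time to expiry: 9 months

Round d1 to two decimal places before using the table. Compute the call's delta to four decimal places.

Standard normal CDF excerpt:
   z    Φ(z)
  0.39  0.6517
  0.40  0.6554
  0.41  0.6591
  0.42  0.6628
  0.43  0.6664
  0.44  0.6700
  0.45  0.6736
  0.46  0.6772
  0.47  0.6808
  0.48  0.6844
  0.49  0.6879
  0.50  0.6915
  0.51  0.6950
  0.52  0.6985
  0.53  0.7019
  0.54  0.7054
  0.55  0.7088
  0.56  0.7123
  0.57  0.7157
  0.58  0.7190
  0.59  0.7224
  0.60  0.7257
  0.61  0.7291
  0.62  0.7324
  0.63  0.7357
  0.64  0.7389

0.7019

σ√T = 0.53·√0.75 = 0.4590
d₁ = [ln(75/70) + (0.09 + 0.53²/2)·0.75] / 0.4590 = [0.0690 + 0.1728] / 0.4590 = 0.5269 which rounds to 0.53
N(d₁) = N(0.53) = 0.7019
Δ_call = N(d₁) = 0.7019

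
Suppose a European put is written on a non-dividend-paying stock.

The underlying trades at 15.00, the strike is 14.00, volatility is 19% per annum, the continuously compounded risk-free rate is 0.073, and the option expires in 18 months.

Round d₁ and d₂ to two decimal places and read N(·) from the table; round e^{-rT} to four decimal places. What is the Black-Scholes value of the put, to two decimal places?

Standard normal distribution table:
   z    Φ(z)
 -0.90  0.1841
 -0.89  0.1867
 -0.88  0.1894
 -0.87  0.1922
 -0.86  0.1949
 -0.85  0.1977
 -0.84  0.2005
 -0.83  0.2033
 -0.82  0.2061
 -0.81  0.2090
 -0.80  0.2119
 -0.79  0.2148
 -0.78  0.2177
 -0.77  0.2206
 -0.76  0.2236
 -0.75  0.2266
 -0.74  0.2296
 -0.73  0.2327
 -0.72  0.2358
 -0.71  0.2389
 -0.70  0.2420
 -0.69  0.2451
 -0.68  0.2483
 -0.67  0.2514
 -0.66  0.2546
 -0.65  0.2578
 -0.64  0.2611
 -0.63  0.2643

0.39

T = 1.5;  σ√T = 0.2327
d₁ = [ln(15/14) + (0.073 + 0.19²/2)·1.5] / 0.2327 = [0.0690 + 0.1366] / 0.2327 = 0.8834 → 0.88
d₂ = d₁ − σ√T = 0.8834 − 0.2327 = 0.6507 → 0.65
exp(−rT) = exp(−0.073·1.5) = 0.8963
P = 14·0.8963·N(-0.65) − 15·N(-0.88) = 14·0.8963·0.2578 − 15·0.1894 = 3.2349 − 2.8410 = 0.3939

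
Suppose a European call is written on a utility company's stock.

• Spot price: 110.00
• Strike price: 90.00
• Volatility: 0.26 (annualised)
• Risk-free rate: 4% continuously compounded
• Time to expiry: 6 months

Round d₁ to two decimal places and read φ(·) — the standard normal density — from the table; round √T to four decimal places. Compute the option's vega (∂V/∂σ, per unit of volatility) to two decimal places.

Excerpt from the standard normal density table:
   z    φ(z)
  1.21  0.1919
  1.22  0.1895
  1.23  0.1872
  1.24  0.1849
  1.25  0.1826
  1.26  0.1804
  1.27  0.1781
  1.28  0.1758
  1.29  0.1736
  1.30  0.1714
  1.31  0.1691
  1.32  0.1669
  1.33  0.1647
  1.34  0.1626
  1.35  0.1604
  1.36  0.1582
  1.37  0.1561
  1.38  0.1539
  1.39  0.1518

T = 0.5;  σ√T = 0.1838
ln(S/K) + (r + σ²/2)T = ln(110/90) + (0.04 + 0.26²/2)·0.5 = 0.2007 + 0.0369 = 0.2376
d₁ = 0.2376 / 0.1838 = 1.2922 → 1.29
√T = √0.5 = 0.7071
φ(d₁) = φ(1.29) = 0.1736
vega = S·φ(d₁)·√T = 110·0.1736·0.7071 = 13.5028
(Call and put vega coincide under Black-Scholes.)

13.50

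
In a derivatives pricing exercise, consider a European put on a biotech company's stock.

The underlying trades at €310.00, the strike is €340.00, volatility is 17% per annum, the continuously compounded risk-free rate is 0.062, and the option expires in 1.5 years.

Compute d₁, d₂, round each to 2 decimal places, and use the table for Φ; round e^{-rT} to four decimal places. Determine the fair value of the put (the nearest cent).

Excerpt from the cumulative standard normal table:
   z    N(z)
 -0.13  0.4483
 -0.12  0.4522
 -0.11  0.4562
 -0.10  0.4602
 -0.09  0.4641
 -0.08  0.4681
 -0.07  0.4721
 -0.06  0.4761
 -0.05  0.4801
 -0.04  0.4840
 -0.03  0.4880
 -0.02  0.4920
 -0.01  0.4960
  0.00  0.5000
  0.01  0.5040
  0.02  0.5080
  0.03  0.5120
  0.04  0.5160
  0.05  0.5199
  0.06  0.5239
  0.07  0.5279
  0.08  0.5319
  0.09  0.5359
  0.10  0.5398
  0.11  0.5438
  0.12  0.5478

€25.81

σ√T = 0.17·√1.5 = 0.2082
d₁ = [ln(310/340) + (0.062 + 0.17²/2)·1.5] / 0.2082 = [-0.0924 + 0.1147] / 0.2082 = 0.1071 ⇒ 0.11
d₂ = d₁ − σ√T = 0.1071 − 0.2082 = -0.1011 ⇒ -0.10
e^(−rT) = e^(−0.062·1.5) = 0.9112
N(−d₂) = N(0.10) = 0.5398;  N(−d₁) = N(-0.11) = 0.4562
P = 340·0.9112·0.5398 − 310·0.4562 = 167.2344 − 141.4220 = 25.8124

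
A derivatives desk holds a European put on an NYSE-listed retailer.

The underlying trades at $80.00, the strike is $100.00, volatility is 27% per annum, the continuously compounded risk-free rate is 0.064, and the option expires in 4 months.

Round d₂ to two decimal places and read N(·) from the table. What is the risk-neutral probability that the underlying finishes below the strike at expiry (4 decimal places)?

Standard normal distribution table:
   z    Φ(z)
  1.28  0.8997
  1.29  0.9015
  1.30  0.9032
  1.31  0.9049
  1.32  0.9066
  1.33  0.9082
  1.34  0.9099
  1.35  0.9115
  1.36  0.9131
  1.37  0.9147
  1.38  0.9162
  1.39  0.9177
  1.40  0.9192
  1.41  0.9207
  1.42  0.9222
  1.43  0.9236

σ√T = 0.27 × 0.5774 = 0.1559
d₁ = [ln(80/100) + (0.064 + 0.27²/2)·0.3333] / 0.1559 = [-0.2231 + 0.0335] / 0.1559 = -1.2167 → -1.22
d₂ = d₁ − σ√T = -1.2167 − 0.1559 = -1.3726 → -1.37
Risk-neutral Pr[S_T < K] = N(−d₂) = N(1.37) = 0.9147

0.9147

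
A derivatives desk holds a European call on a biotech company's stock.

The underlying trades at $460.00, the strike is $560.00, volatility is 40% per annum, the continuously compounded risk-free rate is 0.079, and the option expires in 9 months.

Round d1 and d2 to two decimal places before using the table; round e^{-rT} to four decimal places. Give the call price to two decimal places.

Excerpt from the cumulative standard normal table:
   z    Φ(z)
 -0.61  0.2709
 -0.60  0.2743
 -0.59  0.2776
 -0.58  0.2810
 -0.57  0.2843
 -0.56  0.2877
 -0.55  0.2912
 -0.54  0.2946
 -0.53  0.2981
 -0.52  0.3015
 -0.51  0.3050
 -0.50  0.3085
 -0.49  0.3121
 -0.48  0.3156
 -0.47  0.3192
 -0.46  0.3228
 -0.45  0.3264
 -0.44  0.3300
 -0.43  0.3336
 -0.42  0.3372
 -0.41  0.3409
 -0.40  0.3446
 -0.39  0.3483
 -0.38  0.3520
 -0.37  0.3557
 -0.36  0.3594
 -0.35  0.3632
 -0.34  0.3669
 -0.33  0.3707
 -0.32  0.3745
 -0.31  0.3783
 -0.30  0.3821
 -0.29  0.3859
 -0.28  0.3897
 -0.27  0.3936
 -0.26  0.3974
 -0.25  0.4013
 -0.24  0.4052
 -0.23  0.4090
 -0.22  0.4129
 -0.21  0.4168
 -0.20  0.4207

$39.88

σ√T = 0.4 × 0.8660 = 0.3464
d₁ = [ln(460/560) + (0.079 + 0.4²/2)·0.75] / 0.3464 = [-0.1967 + 0.1193] / 0.3464 = -0.2236 which rounds to -0.22
d₂ = d₁ − σ√T = -0.2236 − 0.3464 = -0.5700 which rounds to -0.57
e^(−rT) = e^(−0.079·0.75) = 0.9425
N(d₁) = N(-0.22) = 0.4129;  N(d₂) = N(-0.57) = 0.2843
C = 460·0.4129 − 560·0.9425·0.2843 = 189.9340 − 150.0535 = 39.8805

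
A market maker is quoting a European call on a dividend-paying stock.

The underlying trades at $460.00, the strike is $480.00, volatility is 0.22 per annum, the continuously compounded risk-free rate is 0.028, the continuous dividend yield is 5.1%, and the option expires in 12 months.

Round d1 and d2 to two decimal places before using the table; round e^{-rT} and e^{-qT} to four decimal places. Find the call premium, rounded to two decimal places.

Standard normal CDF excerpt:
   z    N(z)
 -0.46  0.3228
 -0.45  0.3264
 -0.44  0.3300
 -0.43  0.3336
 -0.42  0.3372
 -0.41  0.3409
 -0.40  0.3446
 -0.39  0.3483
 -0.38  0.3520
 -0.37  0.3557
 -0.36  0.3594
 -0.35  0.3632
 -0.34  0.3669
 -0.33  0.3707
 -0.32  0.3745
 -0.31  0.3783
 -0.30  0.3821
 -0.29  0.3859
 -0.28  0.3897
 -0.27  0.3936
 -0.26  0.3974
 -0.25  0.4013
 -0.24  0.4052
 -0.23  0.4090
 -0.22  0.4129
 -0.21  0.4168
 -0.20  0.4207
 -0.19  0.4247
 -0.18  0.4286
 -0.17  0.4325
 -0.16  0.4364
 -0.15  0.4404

σ√T = 0.22 × 1.0000 = 0.2200
d₁ = [ln(460/480) + (0.028 − 0.051 + ½·0.22²)·1] / (σ√T) = (-0.0426 + 0.0012) / 0.2200 = -0.1880 → -0.19
d₂ = -0.1880 − 0.2200 = -0.4080 → -0.41
e^(−qT) = e^(−0.051·1) = 0.9503;  e^(−rT) = e^(−0.028·1) = 0.9724
N(d₁) = N(-0.19) = 0.4247;  N(d₂) = N(-0.41) = 0.3409
C = 460·0.9503·0.4247 − 480·0.9724·0.3409 = 185.6525 − 159.1158 = 26.5368

$26.54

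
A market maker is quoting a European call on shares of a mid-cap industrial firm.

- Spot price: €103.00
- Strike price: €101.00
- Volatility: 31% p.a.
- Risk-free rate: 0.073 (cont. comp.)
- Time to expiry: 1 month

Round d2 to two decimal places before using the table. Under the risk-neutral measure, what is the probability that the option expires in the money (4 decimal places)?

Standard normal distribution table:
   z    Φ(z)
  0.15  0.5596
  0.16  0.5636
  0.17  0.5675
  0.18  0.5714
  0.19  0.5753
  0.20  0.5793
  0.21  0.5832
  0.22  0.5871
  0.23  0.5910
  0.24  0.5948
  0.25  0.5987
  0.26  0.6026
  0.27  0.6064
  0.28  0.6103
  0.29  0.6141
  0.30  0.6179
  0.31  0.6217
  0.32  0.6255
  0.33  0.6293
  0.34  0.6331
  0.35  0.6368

σ√T = 0.31 × 0.2887 = 0.0895
d₁ = [ln(103/101) + (0.073 + ½·0.31²)·0.08333] / (σ√T) = (0.0196 + 0.0101) / 0.0895 = 0.3318 which rounds to 0.33
d₂ = 0.3318 − 0.0895 = 0.2423 which rounds to 0.24
Risk-neutral Pr[S_T > K] = N(d₂) = N(0.24) = 0.5948

0.5948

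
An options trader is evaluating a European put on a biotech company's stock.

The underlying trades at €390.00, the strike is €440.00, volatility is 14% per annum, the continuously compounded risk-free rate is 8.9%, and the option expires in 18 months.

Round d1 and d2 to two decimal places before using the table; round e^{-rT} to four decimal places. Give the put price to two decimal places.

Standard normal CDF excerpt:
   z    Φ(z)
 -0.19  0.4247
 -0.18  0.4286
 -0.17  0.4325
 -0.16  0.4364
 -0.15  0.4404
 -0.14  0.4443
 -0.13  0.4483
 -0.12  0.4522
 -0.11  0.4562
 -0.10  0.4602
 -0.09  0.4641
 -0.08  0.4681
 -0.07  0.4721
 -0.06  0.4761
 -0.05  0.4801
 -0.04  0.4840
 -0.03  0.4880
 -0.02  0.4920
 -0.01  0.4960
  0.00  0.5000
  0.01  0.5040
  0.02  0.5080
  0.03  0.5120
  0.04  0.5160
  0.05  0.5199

€23.84

σ√T = 0.14 × 1.2247 = 0.1715
d₁ = [ln(390/440) + (0.089 + 0.14²/2)·1.5] / 0.1715 = [-0.1206 + 0.1482] / 0.1715 = 0.1608 → 0.16
d₂ = d₁ − σ√T = 0.1608 − 0.1715 = -0.0107 → -0.01
exp(−rT) = exp(−0.089·1.5) = 0.8750
N(−d₂) = N(0.01) = 0.5040;  N(−d₁) = N(-0.16) = 0.4364
P = 440·0.8750·0.5040 − 390·0.4364 = 194.0400 − 170.1960 = 23.8440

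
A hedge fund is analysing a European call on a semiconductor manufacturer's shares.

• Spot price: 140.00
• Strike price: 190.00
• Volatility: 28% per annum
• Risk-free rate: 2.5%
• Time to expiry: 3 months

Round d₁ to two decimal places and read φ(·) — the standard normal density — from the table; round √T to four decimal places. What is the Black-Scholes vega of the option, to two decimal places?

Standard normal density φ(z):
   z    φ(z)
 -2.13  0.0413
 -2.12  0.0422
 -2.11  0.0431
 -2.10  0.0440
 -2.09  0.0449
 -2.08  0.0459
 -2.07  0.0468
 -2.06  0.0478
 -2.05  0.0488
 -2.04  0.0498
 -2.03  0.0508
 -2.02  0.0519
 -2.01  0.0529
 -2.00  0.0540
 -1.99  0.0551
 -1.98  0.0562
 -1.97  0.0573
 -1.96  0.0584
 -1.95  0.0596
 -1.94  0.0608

σ√T = 0.28·√0.25 = 0.1400
d₁ = [ln(140/190) + (0.025 + ½·0.28²)·0.25] / (σ√T) = (-0.3054 + 0.0161) / 0.1400 = -2.0667 ≈ -2.07
√T = √0.25 = 0.5000
φ(d₁) = φ(-2.07) = 0.0468
vega = S·φ(d₁)·√T = 140·0.0468·0.5000 = 3.2760
(The put has the same vega.)

3.28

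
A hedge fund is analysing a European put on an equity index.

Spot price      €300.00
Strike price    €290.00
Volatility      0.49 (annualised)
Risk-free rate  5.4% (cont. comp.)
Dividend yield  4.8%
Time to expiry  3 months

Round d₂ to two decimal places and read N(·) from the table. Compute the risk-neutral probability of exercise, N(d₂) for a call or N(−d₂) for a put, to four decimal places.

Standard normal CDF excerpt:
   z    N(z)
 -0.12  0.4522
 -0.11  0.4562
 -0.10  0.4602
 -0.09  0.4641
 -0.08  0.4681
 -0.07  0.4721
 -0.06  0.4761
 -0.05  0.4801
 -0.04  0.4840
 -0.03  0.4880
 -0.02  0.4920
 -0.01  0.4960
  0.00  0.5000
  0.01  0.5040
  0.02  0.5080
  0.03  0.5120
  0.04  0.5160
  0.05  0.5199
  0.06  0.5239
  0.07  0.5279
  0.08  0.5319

0.4920

σ√T = 0.49·√0.25 = 0.2450
ln(S/K) + (r − q + σ²/2)T = ln(300/290) + (0.054 − 0.048 + 0.49²/2)·0.25 = 0.0339 + 0.0315 = 0.0654
d₁ = 0.0654 / 0.2450 = 0.2670 → 0.27
d₂ = d₁ − σ√T = 0.2670 − 0.2450 = 0.0220 → 0.02
Pr(exercise) under Q = N(−d₂) = N(-0.02) = 0.4920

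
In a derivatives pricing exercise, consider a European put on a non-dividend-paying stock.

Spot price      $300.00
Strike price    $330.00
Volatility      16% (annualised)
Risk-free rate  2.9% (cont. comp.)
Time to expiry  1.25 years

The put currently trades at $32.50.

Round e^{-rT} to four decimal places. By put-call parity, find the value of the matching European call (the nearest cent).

e^(−rT) = e^(−0.029·1.25) = 0.9644
Put-call parity: C − P = S − K·e^(−rT) = 300 − 330·0.9644 = 300 − 318.2520 = -18.2520
C = P + (C − P) = 32.50 + (-18.2520) = 14.2480

$14.25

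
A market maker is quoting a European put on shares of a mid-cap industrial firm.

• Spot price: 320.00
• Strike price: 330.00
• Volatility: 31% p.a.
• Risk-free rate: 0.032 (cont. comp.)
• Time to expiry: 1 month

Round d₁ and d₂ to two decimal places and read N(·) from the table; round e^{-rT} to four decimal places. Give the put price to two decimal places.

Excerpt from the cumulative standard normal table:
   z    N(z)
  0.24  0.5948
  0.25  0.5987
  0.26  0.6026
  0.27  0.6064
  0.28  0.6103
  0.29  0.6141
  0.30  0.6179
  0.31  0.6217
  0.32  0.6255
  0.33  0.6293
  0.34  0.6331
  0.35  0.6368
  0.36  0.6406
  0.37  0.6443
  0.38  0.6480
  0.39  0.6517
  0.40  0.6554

16.78

T = 0.08333;  σ√T = 0.0895
d₁ = [ln(320/330) + (0.032 + 0.31²/2)·0.08333] / 0.0895 = [-0.0308 + 0.0067] / 0.0895 = -0.2693 → -0.27
d₂ = d₁ − σ√T = -0.2693 − 0.0895 = -0.3588 → -0.36
e^(−rT) = e^(−0.032·0.08333) = 0.9973
N(−d₂) = N(0.36) = 0.6406;  N(−d₁) = N(0.27) = 0.6064
P = 330·0.9973·0.6406 − 320·0.6064 = 210.8272 − 194.0480 = 16.7792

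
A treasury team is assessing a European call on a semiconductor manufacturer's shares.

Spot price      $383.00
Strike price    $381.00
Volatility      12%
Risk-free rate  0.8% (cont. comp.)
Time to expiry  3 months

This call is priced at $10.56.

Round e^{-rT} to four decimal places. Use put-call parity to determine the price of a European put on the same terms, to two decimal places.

$7.80

e^(−rT) = e^(−0.008·0.25) = 0.9980
Put-call parity: C − P = S − K·e^(−rT) = 383 − 381·0.9980 = 383 − 380.2380 = 2.7620
P = C − (C − P) = 10.56 − (2.7620) = 7.7980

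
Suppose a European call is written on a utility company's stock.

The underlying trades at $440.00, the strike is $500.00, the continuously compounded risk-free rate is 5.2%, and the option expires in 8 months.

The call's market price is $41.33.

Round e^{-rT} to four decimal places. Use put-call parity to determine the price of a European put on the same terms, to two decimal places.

$84.28

exp(−rT) = exp(−0.052·0.6667) = 0.9659
Put-call parity: C − P = S − K·e^(−rT) = 440 − 500·0.9659 = 440 − 482.9500 = -42.9500
P = C − (C − P) = 41.33 − (-42.9500) = 84.2800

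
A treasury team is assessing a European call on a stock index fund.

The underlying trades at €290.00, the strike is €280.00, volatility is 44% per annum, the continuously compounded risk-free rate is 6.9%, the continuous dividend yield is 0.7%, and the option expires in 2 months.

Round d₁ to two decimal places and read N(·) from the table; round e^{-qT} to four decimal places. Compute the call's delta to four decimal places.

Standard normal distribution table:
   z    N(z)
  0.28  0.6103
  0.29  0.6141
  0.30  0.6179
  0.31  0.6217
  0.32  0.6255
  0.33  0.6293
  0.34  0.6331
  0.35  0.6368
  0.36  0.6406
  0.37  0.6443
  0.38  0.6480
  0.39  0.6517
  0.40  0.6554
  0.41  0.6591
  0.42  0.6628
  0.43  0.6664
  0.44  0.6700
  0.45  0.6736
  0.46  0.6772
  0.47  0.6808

0.6323

T = 0.1667;  σ√T = 0.1796
ln(S/K) + (r − q + σ²/2)T = ln(290/280) + (0.069 − 0.007 + 0.44²/2)·0.1667 = 0.0351 + 0.0265 = 0.0616
d₁ = 0.0616 / 0.1796 = 0.3427 → 0.34
N(d₁) = N(0.34) = 0.6331
Δ_call = exp(−qT)·N(d₁) = 0.9988·0.6331 = 0.6323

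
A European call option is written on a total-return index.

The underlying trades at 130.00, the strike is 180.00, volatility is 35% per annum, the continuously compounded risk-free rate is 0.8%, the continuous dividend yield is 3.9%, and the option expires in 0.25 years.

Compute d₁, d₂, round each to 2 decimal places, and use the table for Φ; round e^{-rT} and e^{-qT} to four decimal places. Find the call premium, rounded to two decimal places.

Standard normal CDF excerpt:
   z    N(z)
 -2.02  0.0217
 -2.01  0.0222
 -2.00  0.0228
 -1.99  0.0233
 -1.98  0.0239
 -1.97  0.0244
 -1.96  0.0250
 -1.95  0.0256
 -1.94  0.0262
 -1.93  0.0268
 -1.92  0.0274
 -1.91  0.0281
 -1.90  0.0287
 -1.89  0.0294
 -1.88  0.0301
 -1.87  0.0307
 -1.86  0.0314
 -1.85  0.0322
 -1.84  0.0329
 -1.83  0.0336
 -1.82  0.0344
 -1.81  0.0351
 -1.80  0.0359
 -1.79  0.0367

T = 0.25;  σ√T = 0.1750
d₁ = [ln(130/180) + (0.008 − 0.039 + 0.35²/2)·0.25] / 0.1750 = [-0.3254 + 0.0076] / 0.1750 = -1.8163 ≈ -1.82
d₂ = d₁ − σ√T = -1.8163 − 0.1750 = -1.9913 ≈ -1.99
e^(−qT) = e^(−0.039·0.25) = 0.9903;  e^(−rT) = e^(−0.008·0.25) = 0.9980
N(d₁) = N(-1.82) = 0.0344;  N(d₂) = N(-1.99) = 0.0233
C = 130·0.9903·0.0344 − 180·0.9980·0.0233 = 4.4286 − 4.1856 = 0.2430

0.24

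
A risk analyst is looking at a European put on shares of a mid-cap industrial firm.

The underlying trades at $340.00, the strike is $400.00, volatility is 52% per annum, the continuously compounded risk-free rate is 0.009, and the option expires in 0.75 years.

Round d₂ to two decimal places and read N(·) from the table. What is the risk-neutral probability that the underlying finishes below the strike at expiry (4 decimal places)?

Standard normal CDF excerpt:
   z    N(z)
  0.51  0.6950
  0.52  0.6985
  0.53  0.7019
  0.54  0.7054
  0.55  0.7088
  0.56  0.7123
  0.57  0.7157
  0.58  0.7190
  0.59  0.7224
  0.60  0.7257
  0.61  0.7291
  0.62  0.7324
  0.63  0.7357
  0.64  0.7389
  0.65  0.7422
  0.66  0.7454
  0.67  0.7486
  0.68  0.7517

0.7157

σ√T = 0.52 × 0.8660 = 0.4503
d₁ = [ln(340/400) + (0.009 + 0.52²/2)·0.75] / 0.4503 = [-0.1625 + 0.1082] / 0.4503 = -0.1207 ⇒ -0.12
d₂ = d₁ − σ√T = -0.1207 − 0.4503 = -0.5711 ⇒ -0.57
Pr(exercise) under Q = N(−d₂) = N(0.57) = 0.7157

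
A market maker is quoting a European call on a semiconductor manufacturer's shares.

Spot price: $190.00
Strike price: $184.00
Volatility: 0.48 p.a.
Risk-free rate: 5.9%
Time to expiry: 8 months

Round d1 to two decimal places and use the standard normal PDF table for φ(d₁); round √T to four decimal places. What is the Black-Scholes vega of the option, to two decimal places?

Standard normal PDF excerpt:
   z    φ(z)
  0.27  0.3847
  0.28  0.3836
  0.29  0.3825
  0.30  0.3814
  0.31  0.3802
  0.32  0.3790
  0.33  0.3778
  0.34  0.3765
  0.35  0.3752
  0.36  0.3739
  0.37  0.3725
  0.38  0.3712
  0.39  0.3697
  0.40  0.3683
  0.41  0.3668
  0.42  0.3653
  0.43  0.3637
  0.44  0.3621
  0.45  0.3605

57.59

σ√T = 0.48 × 0.8165 = 0.3919
d₁ = [ln(190/184) + (0.059 + ½·0.48²)·0.6667] / (σ√T) = (0.0321 + 0.1161) / 0.3919 = 0.3782 ⇒ 0.38
√T = √0.6667 = 0.8165
φ(d₁) = φ(0.38) = 0.3712
vega = S·φ(d₁)·√T = 190·0.3712·0.8165 = 57.5861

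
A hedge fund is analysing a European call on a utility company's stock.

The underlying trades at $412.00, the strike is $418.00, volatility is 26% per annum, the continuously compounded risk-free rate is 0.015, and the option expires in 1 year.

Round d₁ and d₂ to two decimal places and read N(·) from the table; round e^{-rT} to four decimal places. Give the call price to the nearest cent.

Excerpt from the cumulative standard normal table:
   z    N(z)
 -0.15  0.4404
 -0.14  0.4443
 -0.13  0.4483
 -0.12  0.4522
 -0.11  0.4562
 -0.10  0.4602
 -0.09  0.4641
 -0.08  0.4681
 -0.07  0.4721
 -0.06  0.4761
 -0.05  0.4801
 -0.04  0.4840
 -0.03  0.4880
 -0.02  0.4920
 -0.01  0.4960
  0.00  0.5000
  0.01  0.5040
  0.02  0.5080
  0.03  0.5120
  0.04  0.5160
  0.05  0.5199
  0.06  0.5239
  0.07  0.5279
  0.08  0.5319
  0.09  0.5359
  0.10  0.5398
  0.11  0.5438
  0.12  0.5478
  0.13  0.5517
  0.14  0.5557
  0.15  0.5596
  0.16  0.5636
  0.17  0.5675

$42.70

T = 1;  σ√T = 0.2600
ln(S/K) + (r + σ²/2)T = ln(412/418) + (0.015 + 0.26²/2)·1 = -0.0145 + 0.0488 = 0.0343
d₁ = 0.0343 / 0.2600 = 0.1321 ≈ 0.13
d₂ = d₁ − σ√T = 0.1321 − 0.2600 = -0.1279 ≈ -0.13
e^(−rT) = e^(−0.015·1) = 0.9851
N(d₁) = N(0.13) = 0.5517;  N(d₂) = N(-0.13) = 0.4483
C = 412·0.5517 − 418·0.9851·0.4483 = 227.3004 − 184.5973 = 42.7031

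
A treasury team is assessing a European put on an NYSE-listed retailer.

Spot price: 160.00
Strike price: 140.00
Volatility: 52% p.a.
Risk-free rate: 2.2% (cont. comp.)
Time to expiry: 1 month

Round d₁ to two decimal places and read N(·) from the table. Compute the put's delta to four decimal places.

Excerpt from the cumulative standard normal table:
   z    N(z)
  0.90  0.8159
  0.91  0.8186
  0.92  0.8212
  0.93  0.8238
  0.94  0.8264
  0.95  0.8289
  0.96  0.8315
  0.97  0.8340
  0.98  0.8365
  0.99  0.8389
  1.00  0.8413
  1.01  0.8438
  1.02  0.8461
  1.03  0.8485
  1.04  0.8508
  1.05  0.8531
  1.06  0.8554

-0.1635

T = 0.08333;  σ√T = 0.1501
d₁ = [ln(160/140) + (0.022 + 0.52²/2)·0.08333] / 0.1501 = [0.1335 + 0.0131] / 0.1501 = 0.9768 ≈ 0.98
N(d₁) = N(0.98) = 0.8365
Δ_put = N(d₁) − 1 = 0.8365 − 1 = -0.1635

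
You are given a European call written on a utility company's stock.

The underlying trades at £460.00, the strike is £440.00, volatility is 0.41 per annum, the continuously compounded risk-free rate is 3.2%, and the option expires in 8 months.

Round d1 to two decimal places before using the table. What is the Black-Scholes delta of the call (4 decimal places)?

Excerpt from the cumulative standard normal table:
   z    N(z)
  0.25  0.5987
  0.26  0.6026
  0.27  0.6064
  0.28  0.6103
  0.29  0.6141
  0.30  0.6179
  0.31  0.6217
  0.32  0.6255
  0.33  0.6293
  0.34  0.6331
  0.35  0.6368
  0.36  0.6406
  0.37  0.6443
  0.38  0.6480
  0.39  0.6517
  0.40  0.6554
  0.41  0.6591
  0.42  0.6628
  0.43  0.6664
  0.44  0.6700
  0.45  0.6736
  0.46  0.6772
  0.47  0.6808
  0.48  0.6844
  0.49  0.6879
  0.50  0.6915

T = 0.6667;  σ√T = 0.3348
d₁ = [ln(460/440) + (0.032 + 0.41²/2)·0.6667] / 0.3348 = [0.0445 + 0.0774] / 0.3348 = 0.3639 which rounds to 0.36
N(d₁) = N(0.36) = 0.6406
Δ_call = N(d₁) = 0.6406

0.6406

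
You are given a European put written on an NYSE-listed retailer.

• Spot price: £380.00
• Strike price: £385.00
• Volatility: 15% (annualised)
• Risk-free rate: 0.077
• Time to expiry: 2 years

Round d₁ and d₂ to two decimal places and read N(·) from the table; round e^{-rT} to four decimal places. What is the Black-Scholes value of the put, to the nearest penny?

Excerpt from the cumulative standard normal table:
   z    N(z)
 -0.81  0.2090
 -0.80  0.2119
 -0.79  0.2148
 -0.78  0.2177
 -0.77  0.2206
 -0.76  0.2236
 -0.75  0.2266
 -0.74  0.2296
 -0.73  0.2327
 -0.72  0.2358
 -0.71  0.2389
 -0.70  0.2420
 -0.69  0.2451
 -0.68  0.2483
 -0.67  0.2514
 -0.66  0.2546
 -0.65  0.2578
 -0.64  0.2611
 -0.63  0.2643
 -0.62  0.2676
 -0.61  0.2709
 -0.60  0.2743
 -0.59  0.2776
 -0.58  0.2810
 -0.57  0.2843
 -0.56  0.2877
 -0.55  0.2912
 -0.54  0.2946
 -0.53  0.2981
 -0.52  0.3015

£11.13

σ√T = 0.15·√2 = 0.2121
d₁ = [ln(380/385) + (0.077 + ½·0.15²)·2] / (σ√T) = (-0.0131 + 0.1765) / 0.2121 = 0.7704 ≈ 0.77
d₂ = 0.7704 − 0.2121 = 0.5583 ≈ 0.56
exp(−rT) = exp(−0.077·2) = 0.8573
N(−d₂) = N(-0.56) = 0.2877;  N(−d₁) = N(-0.77) = 0.2206
P = 385·0.8573·0.2877 − 380·0.2206 = 94.9584 − 83.8280 = 11.1304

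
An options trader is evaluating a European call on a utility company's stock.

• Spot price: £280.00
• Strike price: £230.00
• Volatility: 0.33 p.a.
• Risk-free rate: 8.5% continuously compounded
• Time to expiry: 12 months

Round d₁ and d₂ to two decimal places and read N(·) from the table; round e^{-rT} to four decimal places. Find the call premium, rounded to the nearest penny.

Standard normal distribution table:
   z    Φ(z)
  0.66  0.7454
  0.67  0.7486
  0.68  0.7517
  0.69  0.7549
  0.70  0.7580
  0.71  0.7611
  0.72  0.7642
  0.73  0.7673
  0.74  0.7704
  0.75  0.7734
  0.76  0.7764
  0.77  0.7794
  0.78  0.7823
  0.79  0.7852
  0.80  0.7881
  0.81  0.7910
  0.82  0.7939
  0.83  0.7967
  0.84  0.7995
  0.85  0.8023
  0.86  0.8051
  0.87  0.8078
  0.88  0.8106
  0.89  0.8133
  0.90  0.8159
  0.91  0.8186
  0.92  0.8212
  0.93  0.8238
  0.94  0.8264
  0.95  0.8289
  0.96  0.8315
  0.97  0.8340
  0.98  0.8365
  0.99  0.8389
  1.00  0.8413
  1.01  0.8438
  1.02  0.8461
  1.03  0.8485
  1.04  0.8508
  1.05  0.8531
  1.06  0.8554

σ√T = 0.33·√1 = 0.3300
d₁ = [ln(280/230) + (0.085 + 0.33²/2)·1] / 0.3300 = [0.1967 + 0.1395] / 0.3300 = 1.0187 which rounds to 1.02
d₂ = d₁ − σ√T = 1.0187 − 0.3300 = 0.6887 which rounds to 0.69
e^(−rT) = e^(−0.085·1) = 0.9185
N(d₁) = N(1.02) = 0.8461;  N(d₂) = N(0.69) = 0.7549
C = 280·0.8461 − 230·0.9185·0.7549 = 236.9080 − 159.4764 = 77.4316

£77.43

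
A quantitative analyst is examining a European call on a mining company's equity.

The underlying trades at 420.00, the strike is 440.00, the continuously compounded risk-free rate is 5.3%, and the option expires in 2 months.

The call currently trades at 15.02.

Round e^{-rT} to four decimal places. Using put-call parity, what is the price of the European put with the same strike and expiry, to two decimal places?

31.15

exp(−rT) = exp(−0.053·0.1667) = 0.9912
Put-call parity: C − P = S − K·e^(−rT) = 420 − 440·0.9912 = 420 − 436.1280 = -16.1280
P = C − (C − P) = 15.02 − (-16.1280) = 31.1480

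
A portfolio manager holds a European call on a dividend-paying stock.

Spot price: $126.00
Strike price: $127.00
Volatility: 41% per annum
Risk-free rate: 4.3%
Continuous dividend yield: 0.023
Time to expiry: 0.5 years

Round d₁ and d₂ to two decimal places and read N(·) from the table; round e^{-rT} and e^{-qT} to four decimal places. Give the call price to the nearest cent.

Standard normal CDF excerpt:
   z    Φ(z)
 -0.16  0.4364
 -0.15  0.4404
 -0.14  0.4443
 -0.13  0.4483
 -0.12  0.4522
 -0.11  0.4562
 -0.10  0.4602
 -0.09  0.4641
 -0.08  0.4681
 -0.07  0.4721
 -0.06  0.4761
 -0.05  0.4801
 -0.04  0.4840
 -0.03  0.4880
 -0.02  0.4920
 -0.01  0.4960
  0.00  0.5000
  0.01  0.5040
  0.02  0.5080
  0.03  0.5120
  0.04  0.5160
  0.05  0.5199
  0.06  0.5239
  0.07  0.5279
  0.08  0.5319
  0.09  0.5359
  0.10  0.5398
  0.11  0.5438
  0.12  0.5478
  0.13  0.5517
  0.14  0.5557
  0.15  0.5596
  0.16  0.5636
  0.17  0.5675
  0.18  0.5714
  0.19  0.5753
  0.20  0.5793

σ√T = 0.41 × 0.7071 = 0.2899
d₁ = [ln(126/127) + (0.043 − 0.023 + 0.41²/2)·0.5] / 0.2899 = [-0.0079 + 0.0520] / 0.2899 = 0.1522 → 0.15
d₂ = d₁ − σ√T = 0.1522 − 0.2899 = -0.1377 → -0.14
e^(−qT) = e^(−0.023·0.5) = 0.9886;  e^(−rT) = e^(−0.043·0.5) = 0.9787
N(d₁) = N(0.15) = 0.5596;  N(d₂) = N(-0.14) = 0.4443
C = 126·0.9886·0.5596 − 127·0.9787·0.4443 = 69.7058 − 55.2242 = 14.4816

$14.48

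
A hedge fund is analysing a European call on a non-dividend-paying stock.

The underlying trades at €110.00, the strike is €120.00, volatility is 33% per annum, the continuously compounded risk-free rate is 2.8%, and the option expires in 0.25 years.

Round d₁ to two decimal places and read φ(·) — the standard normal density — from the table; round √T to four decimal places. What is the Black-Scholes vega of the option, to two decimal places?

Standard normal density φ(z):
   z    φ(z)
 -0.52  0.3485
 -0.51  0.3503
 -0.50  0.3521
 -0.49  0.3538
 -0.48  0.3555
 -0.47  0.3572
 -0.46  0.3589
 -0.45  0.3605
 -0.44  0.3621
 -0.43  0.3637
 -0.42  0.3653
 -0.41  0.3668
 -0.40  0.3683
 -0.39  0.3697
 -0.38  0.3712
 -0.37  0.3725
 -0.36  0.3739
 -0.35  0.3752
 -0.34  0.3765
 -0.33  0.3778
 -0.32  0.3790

T = 0.25;  σ√T = 0.1650
d₁ = [ln(110/120) + (0.028 + 0.33²/2)·0.25] / 0.1650 = [-0.0870 + 0.0206] / 0.1650 = -0.4024 ⇒ -0.40
√T = √0.25 = 0.5000
φ(d₁) = φ(-0.40) = 0.3683
vega = S·φ(d₁)·√T = 110·0.3683·0.5000 = 20.2565

20.26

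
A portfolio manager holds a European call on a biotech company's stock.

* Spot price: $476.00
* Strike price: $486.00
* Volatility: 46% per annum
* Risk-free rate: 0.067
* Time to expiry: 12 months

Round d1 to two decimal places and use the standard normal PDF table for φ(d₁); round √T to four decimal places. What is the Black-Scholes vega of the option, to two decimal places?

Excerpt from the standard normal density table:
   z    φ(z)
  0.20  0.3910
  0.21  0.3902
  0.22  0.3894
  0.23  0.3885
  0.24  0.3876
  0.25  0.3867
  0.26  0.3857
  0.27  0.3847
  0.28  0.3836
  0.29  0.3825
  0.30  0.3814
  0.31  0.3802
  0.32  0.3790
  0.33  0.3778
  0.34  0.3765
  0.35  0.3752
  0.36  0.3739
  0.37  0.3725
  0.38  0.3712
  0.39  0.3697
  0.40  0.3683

179.83

σ√T = 0.46·√1 = 0.4600
d₁ = [ln(476/486) + (0.067 + 0.46²/2)·1] / 0.4600 = [-0.0208 + 0.1728] / 0.4600 = 0.3305 ⇒ 0.33
√T = √1 = 1.0000
φ(d₁) = φ(0.33) = 0.3778
vega = S·φ(d₁)·√T = 476·0.3778·1.0000 = 179.8328
(Vega is the same for a European call and put with the same parameters.)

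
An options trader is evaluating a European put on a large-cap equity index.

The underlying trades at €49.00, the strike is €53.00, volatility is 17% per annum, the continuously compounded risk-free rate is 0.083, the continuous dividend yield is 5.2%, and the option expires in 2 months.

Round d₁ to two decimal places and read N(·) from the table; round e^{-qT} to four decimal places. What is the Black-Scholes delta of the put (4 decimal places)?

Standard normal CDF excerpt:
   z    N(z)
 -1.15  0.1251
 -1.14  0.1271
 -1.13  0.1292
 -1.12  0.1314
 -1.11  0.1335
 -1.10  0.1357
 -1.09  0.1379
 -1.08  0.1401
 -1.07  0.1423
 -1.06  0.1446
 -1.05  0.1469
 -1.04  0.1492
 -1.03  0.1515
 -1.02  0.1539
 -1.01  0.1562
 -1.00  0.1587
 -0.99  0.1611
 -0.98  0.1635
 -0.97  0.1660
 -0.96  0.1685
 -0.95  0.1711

σ√T = 0.17·√0.1667 = 0.0694
d₁ = [ln(49/53) + (0.083 − 0.052 + ½·0.17²)·0.1667] / (σ√T) = (-0.0785 + 0.0076) / 0.0694 = -1.0215 → -1.02
N(d₁) = N(-1.02) = 0.1539
Δ_put = exp(−qT)·(N(d₁) − 1) = 0.9914·(0.1539 − 1) = -0.8388

-0.8388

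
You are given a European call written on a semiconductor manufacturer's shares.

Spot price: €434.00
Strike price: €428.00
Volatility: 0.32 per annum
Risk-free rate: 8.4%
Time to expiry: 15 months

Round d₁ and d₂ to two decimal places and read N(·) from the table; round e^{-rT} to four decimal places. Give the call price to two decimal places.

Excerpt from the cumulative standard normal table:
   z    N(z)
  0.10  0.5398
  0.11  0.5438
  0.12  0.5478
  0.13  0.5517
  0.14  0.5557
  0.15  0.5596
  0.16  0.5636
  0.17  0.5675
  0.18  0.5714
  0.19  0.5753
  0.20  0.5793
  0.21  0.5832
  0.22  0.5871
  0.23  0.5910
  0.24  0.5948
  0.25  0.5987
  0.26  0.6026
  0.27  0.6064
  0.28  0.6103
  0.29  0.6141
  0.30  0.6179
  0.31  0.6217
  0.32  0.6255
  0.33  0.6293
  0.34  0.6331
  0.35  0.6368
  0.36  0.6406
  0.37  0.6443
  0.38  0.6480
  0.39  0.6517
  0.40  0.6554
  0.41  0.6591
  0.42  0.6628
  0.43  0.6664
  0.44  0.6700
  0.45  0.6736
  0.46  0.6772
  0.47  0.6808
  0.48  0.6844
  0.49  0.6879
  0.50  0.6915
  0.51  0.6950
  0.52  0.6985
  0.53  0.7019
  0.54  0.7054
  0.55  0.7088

T = 1.25;  σ√T = 0.3578
d₁ = [ln(434/428) + (0.084 + 0.32²/2)·1.25] / 0.3578 = [0.0139 + 0.1690] / 0.3578 = 0.5113 ⇒ 0.51
d₂ = d₁ − σ√T = 0.5113 − 0.3578 = 0.1535 ⇒ 0.15
e^(−rT) = e^(−0.084·1.25) = 0.9003
C = 434·N(0.51) − 428·0.9003·N(0.15) = 434·0.6950 − 428·0.9003·0.5596 = 301.6300 − 215.6298 = 86.0002

€86.00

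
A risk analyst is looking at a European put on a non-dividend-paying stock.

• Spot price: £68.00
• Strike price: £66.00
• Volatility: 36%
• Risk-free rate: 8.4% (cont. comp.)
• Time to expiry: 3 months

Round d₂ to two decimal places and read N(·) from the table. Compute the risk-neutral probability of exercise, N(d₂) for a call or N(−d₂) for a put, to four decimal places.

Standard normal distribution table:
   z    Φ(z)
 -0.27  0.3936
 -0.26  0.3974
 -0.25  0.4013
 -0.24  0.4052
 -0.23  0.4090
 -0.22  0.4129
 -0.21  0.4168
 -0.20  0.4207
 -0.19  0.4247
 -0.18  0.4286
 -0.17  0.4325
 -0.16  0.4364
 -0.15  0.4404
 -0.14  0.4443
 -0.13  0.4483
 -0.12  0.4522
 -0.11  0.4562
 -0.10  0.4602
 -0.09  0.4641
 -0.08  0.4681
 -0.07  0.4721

0.4247

σ√T = 0.36·√0.25 = 0.1800
ln(S/K) + (r + σ²/2)T = ln(68/66) + (0.084 + 0.36²/2)·0.25 = 0.0299 + 0.0372 = 0.0671
d₁ = 0.0671 / 0.1800 = 0.3725 which rounds to 0.37
d₂ = d₁ − σ√T = 0.3725 − 0.1800 = 0.1925 which rounds to 0.19
Risk-neutral Pr[S_T < K] = N(−d₂) = N(-0.19) = 0.4247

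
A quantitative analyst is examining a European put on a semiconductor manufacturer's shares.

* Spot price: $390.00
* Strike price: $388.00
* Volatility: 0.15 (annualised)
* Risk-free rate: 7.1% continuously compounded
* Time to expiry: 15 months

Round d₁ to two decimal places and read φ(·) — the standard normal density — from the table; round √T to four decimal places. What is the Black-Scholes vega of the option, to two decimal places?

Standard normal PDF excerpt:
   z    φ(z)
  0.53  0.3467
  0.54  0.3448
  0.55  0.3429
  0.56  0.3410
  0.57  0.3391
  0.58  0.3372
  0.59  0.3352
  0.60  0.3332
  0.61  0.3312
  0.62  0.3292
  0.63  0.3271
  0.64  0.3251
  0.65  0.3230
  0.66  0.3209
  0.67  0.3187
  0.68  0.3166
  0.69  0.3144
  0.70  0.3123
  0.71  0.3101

σ√T = 0.15 × 1.1180 = 0.1677
d₁ = [ln(390/388) + (0.071 + 0.15²/2)·1.25] / 0.1677 = [0.0051 + 0.1028] / 0.1677 = 0.6437 ⇒ 0.64
√T = √1.25 = 1.1180
φ(d₁) = φ(0.64) = 0.3251
vega = S·φ(d₁)·√T = 390·0.3251·1.1180 = 141.7501

141.75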